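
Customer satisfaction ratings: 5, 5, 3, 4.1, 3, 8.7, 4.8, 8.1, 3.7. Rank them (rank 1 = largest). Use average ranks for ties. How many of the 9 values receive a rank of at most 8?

Sorted (descending): 8.7, 8.1, 5, 5, 4.8, 4.1, 3.7, 3, 3
The 2 values of 5 occupy positions 3–4 → average rank (3+4)/2 = 3.5.
The 2 values of 3 occupy positions 8–9 → average rank (8+9)/2 = 8.5.
Ranks ≤ 8: {1, 2, 3.5, 3.5, 5, 6, 7} → 7 values.

7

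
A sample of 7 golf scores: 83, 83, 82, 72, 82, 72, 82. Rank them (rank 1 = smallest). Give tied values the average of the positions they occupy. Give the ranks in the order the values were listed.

6.5, 6.5, 4, 1.5, 4, 1.5, 4

Sorted (ascending): 72, 72, 82, 82, 82, 83, 83
The 2 values of 72 occupy positions 1–2 → average rank (1+2)/2 = 1.5.
The 3 values of 82 occupy positions 3–5 → average rank 4.
The 2 values of 83 occupy positions 6–7 → average rank (6+7)/2 = 6.5.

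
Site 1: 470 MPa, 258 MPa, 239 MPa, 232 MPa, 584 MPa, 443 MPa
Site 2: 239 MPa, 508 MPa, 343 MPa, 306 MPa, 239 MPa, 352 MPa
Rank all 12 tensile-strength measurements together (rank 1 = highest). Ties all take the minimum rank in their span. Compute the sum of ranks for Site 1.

37

Sorted (descending): 584, 508, 470, 443, 352, 343, 306, 258, 239, 239, 239, 232
The 3 values of 239 occupy positions 9–11 → each gets rank 9.
Site 1 values → pooled ranks: 470→3, 258→8, 239→9, 232→12, 584→1, 443→4
Rank sum = 3 + 8 + 9 + 12 + 1 + 4 = 37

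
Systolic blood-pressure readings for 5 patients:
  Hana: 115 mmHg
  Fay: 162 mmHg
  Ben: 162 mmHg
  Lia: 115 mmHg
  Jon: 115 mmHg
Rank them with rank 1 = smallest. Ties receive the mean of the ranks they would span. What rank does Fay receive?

4.5

Sorted (ascending): 115, 115, 115, 162, 162
The 3 values of 115 occupy positions 1–3 → average rank 2.
The 2 values of 162 occupy positions 4–5 → average rank (4+5)/2 = 4.5.
Fay has value 162 mmHg → rank 4.5.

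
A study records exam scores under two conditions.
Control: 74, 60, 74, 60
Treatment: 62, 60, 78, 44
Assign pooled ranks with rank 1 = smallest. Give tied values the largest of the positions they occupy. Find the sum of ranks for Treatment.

18

Sorted (ascending): 44, 60, 60, 60, 62, 74, 74, 78
The 3 values of 60 occupy positions 2–4 → each gets rank 4.
The 2 values of 74 occupy positions 6–7 → each gets rank 7.
Treatment values → pooled ranks: 62→5, 60→4, 78→8, 44→1
Rank sum = 5 + 4 + 8 + 1 = 18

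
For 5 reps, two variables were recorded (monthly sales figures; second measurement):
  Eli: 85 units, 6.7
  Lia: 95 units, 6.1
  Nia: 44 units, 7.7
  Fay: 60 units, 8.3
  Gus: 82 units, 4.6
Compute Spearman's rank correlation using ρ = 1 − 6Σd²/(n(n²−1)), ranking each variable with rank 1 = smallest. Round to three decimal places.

-0.600

Ranks of variable 1: 4, 5, 1, 2, 3
Ranks of variable 2: 3, 2, 4, 5, 1
d = r₁ − r₂: 1, 3, -3, -3, 2
d²: 1, 9, 9, 9, 4; Σd² = 32
ρ = 1 − 6·32/(5·24) = 1 − 192/120 = -0.600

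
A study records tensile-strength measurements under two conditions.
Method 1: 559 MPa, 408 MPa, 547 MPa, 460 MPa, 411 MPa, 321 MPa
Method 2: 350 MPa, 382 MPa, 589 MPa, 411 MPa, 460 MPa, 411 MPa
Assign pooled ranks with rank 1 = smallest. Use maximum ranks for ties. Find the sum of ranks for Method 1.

42

Sorted (ascending): 321, 350, 382, 408, 411, 411, 411, 460, 460, 547, 559, 589
The 3 values of 411 occupy positions 5–7 → each gets rank 7.
The 2 values of 460 occupy positions 8–9 → each gets rank 9.
Method 1 values → pooled ranks: 559→11, 408→4, 547→10, 460→9, 411→7, 321→1
Rank sum = 11 + 4 + 10 + 9 + 7 + 1 = 42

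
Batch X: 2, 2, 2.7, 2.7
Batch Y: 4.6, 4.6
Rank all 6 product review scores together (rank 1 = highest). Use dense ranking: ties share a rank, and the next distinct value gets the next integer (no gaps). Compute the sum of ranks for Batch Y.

Sorted (descending): 4.6, 4.6, 2.7, 2.7, 2, 2
The 2 values of 4.6 share dense rank 1.
The 2 values of 2.7 share dense rank 2.
The 2 values of 2 share dense rank 3.
Batch Y values → pooled ranks: 4.6→1, 4.6→1
Rank sum = 1 + 1 = 2

2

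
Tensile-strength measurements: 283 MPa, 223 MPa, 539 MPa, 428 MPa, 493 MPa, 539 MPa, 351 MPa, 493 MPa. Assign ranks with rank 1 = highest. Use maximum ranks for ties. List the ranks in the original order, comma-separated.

Sorted (descending): 539, 539, 493, 493, 428, 351, 283, 223
The 2 values of 539 occupy positions 1–2 → each gets rank 2.
The 2 values of 493 occupy positions 3–4 → each gets rank 4.

7, 8, 2, 5, 4, 2, 6, 4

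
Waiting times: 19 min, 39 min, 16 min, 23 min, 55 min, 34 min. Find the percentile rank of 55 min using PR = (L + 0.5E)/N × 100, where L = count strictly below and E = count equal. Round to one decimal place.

N = 6.
Strictly below 55: 5. Equal to 55: 1.
PR = (5 + 0.5·1)/6 × 100 = 91.7

91.7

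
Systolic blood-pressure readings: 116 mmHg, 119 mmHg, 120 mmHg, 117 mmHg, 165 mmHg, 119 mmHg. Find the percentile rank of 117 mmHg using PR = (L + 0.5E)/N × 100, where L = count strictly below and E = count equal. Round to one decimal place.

25.0

N = 6.
Strictly below 117: 1. Equal to 117: 1.
PR = (1 + 0.5·1)/6 × 100 = 25.0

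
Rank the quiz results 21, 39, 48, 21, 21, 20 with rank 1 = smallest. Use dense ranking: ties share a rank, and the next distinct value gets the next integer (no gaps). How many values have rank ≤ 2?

Sorted (ascending): 20, 21, 21, 21, 39, 48
The 3 values of 21 share dense rank 2.
Remaining distinct values take the next consecutive integers.
Ranks ≤ 2: {1, 2, 2, 2} → 4 values.

4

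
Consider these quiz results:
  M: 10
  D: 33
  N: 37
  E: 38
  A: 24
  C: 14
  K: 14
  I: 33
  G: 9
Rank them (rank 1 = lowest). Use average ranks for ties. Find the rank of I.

6.5

Sorted (ascending): 9, 10, 14, 14, 24, 33, 33, 37, 38
The 2 values of 14 occupy positions 3–4 → average rank (3+4)/2 = 3.5.
The 2 values of 33 occupy positions 6–7 → average rank (6+7)/2 = 6.5.
I has value 33 → rank 6.5.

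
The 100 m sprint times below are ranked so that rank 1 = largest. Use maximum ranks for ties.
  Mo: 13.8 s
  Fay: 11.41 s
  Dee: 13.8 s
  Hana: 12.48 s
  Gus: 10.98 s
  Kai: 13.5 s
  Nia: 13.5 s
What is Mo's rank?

Sorted (descending): 13.8, 13.8, 13.5, 13.5, 12.48, 11.41, 10.98
The 2 values of 13.8 occupy positions 1–2 → each gets rank 2.
The 2 values of 13.5 occupy positions 3–4 → each gets rank 4.
Mo has value 13.8 s → rank 2.

2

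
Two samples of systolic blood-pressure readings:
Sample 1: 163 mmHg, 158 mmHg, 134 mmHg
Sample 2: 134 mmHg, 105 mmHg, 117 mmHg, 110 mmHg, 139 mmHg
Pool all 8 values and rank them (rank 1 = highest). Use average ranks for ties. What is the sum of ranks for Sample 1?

Sorted (descending): 163, 158, 139, 134, 134, 117, 110, 105
The 2 values of 134 occupy positions 4–5 → average rank (4+5)/2 = 4.5.
Sample 1 values → pooled ranks: 163→1, 158→2, 134→4.5
Rank sum = 1 + 2 + 4.5 = 7.5

7.5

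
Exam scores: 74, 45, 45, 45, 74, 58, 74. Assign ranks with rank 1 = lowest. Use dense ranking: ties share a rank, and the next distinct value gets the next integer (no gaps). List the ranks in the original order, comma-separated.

Sorted (ascending): 45, 45, 45, 58, 74, 74, 74
The 3 values of 45 share dense rank 1.
The 3 values of 74 share dense rank 3.
Remaining distinct values take the next consecutive integers.

3, 1, 1, 1, 3, 2, 3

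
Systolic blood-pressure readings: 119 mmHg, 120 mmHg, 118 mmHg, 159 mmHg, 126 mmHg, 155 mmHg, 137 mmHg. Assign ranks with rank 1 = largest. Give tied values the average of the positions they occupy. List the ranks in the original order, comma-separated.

Sorted (descending): 159, 155, 137, 126, 120, 119, 118
No ties — each value takes its position as its rank.

6, 5, 7, 1, 4, 2, 3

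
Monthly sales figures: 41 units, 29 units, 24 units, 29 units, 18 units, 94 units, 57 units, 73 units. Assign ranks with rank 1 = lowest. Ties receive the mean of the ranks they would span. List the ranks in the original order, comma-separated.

5, 3.5, 2, 3.5, 1, 8, 6, 7

Sorted (ascending): 18, 24, 29, 29, 41, 57, 73, 94
The 2 values of 29 occupy positions 3–4 → average rank (3+4)/2 = 3.5.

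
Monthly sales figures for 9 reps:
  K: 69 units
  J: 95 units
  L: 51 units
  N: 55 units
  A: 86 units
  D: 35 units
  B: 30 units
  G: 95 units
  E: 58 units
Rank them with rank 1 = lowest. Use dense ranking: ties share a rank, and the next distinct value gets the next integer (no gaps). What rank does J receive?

8

Sorted (ascending): 30, 35, 51, 55, 58, 69, 86, 95, 95
The 2 values of 95 share dense rank 8.
Remaining distinct values take the next consecutive integers.
J has value 95 units → rank 8.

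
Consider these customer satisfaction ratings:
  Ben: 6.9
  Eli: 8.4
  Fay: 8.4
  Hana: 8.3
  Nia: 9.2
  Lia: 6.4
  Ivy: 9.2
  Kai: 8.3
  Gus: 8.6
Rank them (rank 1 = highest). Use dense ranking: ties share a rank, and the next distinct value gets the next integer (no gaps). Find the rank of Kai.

Sorted (descending): 9.2, 9.2, 8.6, 8.4, 8.4, 8.3, 8.3, 6.9, 6.4
The 2 values of 9.2 share dense rank 1.
The 2 values of 8.4 share dense rank 3.
The 2 values of 8.3 share dense rank 4.
Remaining distinct values take the next consecutive integers.
Kai has value 8.3 → rank 4.

4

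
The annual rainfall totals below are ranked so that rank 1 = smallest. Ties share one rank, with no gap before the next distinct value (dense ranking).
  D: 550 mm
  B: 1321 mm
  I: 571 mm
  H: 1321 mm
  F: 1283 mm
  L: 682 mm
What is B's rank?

Sorted (ascending): 550, 571, 682, 1283, 1321, 1321
The 2 values of 1321 share dense rank 5.
Remaining distinct values take the next consecutive integers.
B has value 1321 mm → rank 5.

5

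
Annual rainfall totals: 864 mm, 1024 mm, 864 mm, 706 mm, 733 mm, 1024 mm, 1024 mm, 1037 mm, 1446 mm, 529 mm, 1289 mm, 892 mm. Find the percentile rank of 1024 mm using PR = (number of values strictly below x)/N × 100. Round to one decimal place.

N = 12.
Strictly below 1024: 6. Equal to 1024: 3.
PR = 6/12 × 100 = 50.0

50.0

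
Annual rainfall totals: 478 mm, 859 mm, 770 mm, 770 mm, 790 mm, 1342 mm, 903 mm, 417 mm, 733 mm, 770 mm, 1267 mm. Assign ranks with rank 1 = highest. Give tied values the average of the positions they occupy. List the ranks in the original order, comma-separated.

10, 4, 7, 7, 5, 1, 3, 11, 9, 7, 2

Sorted (descending): 1342, 1267, 903, 859, 790, 770, 770, 770, 733, 478, 417
The 3 values of 770 occupy positions 6–8 → average rank 7.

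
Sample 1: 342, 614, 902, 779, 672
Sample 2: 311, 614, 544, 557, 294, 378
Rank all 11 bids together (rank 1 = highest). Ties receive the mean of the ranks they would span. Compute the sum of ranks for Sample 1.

Sorted (descending): 902, 779, 672, 614, 614, 557, 544, 378, 342, 311, 294
The 2 values of 614 occupy positions 4–5 → average rank (4+5)/2 = 4.5.
Sample 1 values → pooled ranks: 342→9, 614→4.5, 902→1, 779→2, 672→3
Rank sum = 9 + 4.5 + 1 + 2 + 3 = 19.5

19.5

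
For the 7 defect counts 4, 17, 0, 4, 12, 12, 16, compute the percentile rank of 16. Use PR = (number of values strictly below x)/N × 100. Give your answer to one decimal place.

N = 7.
Strictly below 16: 5. Equal to 16: 1.
PR = 5/7 × 100 = 71.4

71.4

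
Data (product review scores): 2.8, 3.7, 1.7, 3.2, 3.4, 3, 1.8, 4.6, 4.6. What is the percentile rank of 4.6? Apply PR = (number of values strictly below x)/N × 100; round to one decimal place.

77.8

N = 9.
Strictly below 4.6: 7. Equal to 4.6: 2.
PR = 7/9 × 100 = 77.8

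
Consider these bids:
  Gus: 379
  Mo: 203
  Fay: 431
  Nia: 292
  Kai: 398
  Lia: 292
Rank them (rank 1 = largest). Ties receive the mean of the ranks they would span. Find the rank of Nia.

Sorted (descending): 431, 398, 379, 292, 292, 203
The 2 values of 292 occupy positions 4–5 → average rank (4+5)/2 = 4.5.
Nia has value 292 → rank 4.5.

4.5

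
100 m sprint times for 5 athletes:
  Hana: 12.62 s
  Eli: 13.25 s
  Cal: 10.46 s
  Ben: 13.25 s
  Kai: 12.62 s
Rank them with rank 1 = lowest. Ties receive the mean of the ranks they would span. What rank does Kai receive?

2.5

Sorted (ascending): 10.46, 12.62, 12.62, 13.25, 13.25
The 2 values of 12.62 occupy positions 2–3 → average rank (2+3)/2 = 2.5.
The 2 values of 13.25 occupy positions 4–5 → average rank (4+5)/2 = 4.5.
Kai has value 12.62 s → rank 2.5.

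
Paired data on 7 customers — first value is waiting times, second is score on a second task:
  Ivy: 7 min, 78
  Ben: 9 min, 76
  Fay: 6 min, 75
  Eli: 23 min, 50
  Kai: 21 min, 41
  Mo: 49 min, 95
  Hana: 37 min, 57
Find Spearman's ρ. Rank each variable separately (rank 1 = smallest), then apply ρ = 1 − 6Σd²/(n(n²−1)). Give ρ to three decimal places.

Ranks of variable 1: 2, 3, 1, 5, 4, 7, 6
Ranks of variable 2: 6, 5, 4, 2, 1, 7, 3
d = r₁ − r₂: -4, -2, -3, 3, 3, 0, 3
d²: 16, 4, 9, 9, 9, 0, 9; Σd² = 56
ρ = 1 − 6·56/(7·48) = 1 − 336/336 = 0.000

0.000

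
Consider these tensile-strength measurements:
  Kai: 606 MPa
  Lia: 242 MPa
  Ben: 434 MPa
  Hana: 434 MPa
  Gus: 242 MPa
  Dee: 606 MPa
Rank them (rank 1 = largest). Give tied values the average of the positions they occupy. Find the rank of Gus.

5.5

Sorted (descending): 606, 606, 434, 434, 242, 242
The 2 values of 606 occupy positions 1–2 → average rank (1+2)/2 = 1.5.
The 2 values of 434 occupy positions 3–4 → average rank (3+4)/2 = 3.5.
The 2 values of 242 occupy positions 5–6 → average rank (5+6)/2 = 5.5.
Gus has value 242 MPa → rank 5.5.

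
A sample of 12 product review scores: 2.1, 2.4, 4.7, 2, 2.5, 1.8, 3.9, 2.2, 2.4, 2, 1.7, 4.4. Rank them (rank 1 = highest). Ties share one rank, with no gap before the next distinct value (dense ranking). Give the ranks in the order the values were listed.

7, 5, 1, 8, 4, 9, 3, 6, 5, 8, 10, 2

Sorted (descending): 4.7, 4.4, 3.9, 2.5, 2.4, 2.4, 2.2, 2.1, 2, 2, 1.8, 1.7
The 2 values of 2.4 share dense rank 5.
The 2 values of 2 share dense rank 8.
Remaining distinct values take the next consecutive integers.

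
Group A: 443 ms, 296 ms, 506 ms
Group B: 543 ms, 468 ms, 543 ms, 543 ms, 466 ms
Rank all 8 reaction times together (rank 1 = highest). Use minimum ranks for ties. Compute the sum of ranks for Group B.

Sorted (descending): 543, 543, 543, 506, 468, 466, 443, 296
The 3 values of 543 occupy positions 1–3 → each gets rank 1.
Group B values → pooled ranks: 543→1, 468→5, 543→1, 543→1, 466→6
Rank sum = 1 + 5 + 1 + 1 + 6 = 14

14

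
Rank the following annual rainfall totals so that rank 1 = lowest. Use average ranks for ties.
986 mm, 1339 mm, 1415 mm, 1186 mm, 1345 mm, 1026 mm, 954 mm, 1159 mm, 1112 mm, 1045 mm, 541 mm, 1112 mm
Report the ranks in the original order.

3, 10, 12, 9, 11, 4, 2, 8, 6.5, 5, 1, 6.5

Sorted (ascending): 541, 954, 986, 1026, 1045, 1112, 1112, 1159, 1186, 1339, 1345, 1415
The 2 values of 1112 occupy positions 6–7 → average rank (6+7)/2 = 6.5.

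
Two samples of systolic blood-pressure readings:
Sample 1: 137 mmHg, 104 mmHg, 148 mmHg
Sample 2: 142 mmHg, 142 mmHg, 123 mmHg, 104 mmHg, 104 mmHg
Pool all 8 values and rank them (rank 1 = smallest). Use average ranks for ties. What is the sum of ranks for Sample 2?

21

Sorted (ascending): 104, 104, 104, 123, 137, 142, 142, 148
The 3 values of 104 occupy positions 1–3 → average rank 2.
The 2 values of 142 occupy positions 6–7 → average rank (6+7)/2 = 6.5.
Sample 2 values → pooled ranks: 142→6.5, 142→6.5, 123→4, 104→2, 104→2
Rank sum = 6.5 + 6.5 + 4 + 2 + 2 = 21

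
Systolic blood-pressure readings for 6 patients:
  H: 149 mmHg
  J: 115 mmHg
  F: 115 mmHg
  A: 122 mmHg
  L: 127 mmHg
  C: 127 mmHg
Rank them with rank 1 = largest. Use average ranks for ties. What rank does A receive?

Sorted (descending): 149, 127, 127, 122, 115, 115
The 2 values of 127 occupy positions 2–3 → average rank (2+3)/2 = 2.5.
The 2 values of 115 occupy positions 5–6 → average rank (5+6)/2 = 5.5.
A has value 122 mmHg → rank 4.

4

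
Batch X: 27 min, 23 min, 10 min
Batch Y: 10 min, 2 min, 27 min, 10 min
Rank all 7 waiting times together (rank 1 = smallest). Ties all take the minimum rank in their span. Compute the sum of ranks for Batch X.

Sorted (ascending): 2, 10, 10, 10, 23, 27, 27
The 3 values of 10 occupy positions 2–4 → each gets rank 2.
The 2 values of 27 occupy positions 6–7 → each gets rank 6.
Batch X values → pooled ranks: 27→6, 23→5, 10→2
Rank sum = 6 + 5 + 2 = 13

13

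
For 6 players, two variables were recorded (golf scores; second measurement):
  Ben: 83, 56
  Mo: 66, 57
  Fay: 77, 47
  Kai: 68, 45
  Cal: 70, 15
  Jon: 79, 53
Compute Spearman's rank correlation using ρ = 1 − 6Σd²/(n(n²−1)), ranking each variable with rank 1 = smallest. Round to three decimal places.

0.086

Ranks of variable 1: 6, 1, 4, 2, 3, 5
Ranks of variable 2: 5, 6, 3, 2, 1, 4
d = r₁ − r₂: 1, -5, 1, 0, 2, 1
d²: 1, 25, 1, 0, 4, 1; Σd² = 32
ρ = 1 − 6·32/(6·35) = 1 − 192/210 = 0.086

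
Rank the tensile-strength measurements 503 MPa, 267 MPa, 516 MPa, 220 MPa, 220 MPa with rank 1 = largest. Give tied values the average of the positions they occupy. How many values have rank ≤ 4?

Sorted (descending): 516, 503, 267, 220, 220
The 2 values of 220 occupy positions 4–5 → average rank (4+5)/2 = 4.5.
Ranks ≤ 4: {1, 2, 3} → 3 values.

3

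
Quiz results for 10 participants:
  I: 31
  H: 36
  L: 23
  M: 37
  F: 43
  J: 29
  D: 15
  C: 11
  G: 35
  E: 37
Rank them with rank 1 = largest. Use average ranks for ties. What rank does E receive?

Sorted (descending): 43, 37, 37, 36, 35, 31, 29, 23, 15, 11
The 2 values of 37 occupy positions 2–3 → average rank (2+3)/2 = 2.5.
E has value 37 → rank 2.5.

2.5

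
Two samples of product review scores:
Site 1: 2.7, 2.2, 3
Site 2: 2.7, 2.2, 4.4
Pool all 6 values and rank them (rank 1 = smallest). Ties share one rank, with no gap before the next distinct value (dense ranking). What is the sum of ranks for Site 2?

7

Sorted (ascending): 2.2, 2.2, 2.7, 2.7, 3, 4.4
The 2 values of 2.2 share dense rank 1.
The 2 values of 2.7 share dense rank 2.
Remaining distinct values take the next consecutive integers.
Site 2 values → pooled ranks: 2.7→2, 2.2→1, 4.4→4
Rank sum = 2 + 1 + 4 = 7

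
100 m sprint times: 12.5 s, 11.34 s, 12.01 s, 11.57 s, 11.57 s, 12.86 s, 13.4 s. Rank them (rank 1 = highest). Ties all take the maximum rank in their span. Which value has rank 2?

12.86

Sorted (descending): 13.4, 12.86, 12.5, 12.01, 11.57, 11.57, 11.34
The 2 values of 11.57 occupy positions 5–6 → each gets rank 6.
Rank 2 → value 12.86.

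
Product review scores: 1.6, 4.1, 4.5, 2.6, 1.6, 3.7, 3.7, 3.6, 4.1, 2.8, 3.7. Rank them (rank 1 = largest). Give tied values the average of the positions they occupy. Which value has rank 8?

2.8

Sorted (descending): 4.5, 4.1, 4.1, 3.7, 3.7, 3.7, 3.6, 2.8, 2.6, 1.6, 1.6
The 2 values of 4.1 occupy positions 2–3 → average rank (2+3)/2 = 2.5.
The 3 values of 3.7 occupy positions 4–6 → average rank 5.
The 2 values of 1.6 occupy positions 10–11 → average rank (10+11)/2 = 10.5.
Rank 8 → value 2.8.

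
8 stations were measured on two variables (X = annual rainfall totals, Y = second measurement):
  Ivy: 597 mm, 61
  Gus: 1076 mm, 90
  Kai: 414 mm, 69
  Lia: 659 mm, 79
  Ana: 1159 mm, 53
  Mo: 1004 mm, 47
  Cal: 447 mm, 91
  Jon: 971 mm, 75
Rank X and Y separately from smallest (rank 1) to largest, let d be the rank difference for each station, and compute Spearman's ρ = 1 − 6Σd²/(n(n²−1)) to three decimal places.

Ranks of variable 1: 3, 7, 1, 4, 8, 6, 2, 5
Ranks of variable 2: 3, 7, 4, 6, 2, 1, 8, 5
d = r₁ − r₂: 0, 0, -3, -2, 6, 5, -6, 0
d²: 0, 0, 9, 4, 36, 25, 36, 0; Σd² = 110
ρ = 1 − 6·110/(8·63) = 1 − 660/504 = -0.310

-0.310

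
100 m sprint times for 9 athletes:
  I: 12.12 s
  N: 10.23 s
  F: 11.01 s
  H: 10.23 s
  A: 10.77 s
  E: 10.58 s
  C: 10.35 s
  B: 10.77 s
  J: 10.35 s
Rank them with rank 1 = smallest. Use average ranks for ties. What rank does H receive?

1.5

Sorted (ascending): 10.23, 10.23, 10.35, 10.35, 10.58, 10.77, 10.77, 11.01, 12.12
The 2 values of 10.23 occupy positions 1–2 → average rank (1+2)/2 = 1.5.
The 2 values of 10.35 occupy positions 3–4 → average rank (3+4)/2 = 3.5.
The 2 values of 10.77 occupy positions 6–7 → average rank (6+7)/2 = 6.5.
H has value 10.23 s → rank 1.5.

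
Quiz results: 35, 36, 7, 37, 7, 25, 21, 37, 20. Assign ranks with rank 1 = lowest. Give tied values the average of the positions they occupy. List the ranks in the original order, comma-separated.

Sorted (ascending): 7, 7, 20, 21, 25, 35, 36, 37, 37
The 2 values of 7 occupy positions 1–2 → average rank (1+2)/2 = 1.5.
The 2 values of 37 occupy positions 8–9 → average rank (8+9)/2 = 8.5.

6, 7, 1.5, 8.5, 1.5, 5, 4, 8.5, 3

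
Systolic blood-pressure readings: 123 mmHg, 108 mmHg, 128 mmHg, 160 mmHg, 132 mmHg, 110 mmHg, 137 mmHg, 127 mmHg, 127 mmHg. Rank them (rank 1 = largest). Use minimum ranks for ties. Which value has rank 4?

Sorted (descending): 160, 137, 132, 128, 127, 127, 123, 110, 108
The 2 values of 127 occupy positions 5–6 → each gets rank 5.
Rank 4 → value 128.

128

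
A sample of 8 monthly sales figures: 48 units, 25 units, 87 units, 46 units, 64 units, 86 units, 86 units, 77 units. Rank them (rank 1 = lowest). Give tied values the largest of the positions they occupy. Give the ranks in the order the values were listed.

3, 1, 8, 2, 4, 7, 7, 5

Sorted (ascending): 25, 46, 48, 64, 77, 86, 86, 87
The 2 values of 86 occupy positions 6–7 → each gets rank 7.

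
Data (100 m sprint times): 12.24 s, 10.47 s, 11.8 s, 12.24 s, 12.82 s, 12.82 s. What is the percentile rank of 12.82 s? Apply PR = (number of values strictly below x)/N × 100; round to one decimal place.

66.7

N = 6.
Strictly below 12.82: 4. Equal to 12.82: 2.
PR = 4/6 × 100 = 66.7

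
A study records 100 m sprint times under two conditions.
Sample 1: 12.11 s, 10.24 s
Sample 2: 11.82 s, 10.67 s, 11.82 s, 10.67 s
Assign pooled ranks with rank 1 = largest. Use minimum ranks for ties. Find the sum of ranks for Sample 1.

Sorted (descending): 12.11, 11.82, 11.82, 10.67, 10.67, 10.24
The 2 values of 11.82 occupy positions 2–3 → each gets rank 2.
The 2 values of 10.67 occupy positions 4–5 → each gets rank 4.
Sample 1 values → pooled ranks: 12.11→1, 10.24→6
Rank sum = 1 + 6 = 7

7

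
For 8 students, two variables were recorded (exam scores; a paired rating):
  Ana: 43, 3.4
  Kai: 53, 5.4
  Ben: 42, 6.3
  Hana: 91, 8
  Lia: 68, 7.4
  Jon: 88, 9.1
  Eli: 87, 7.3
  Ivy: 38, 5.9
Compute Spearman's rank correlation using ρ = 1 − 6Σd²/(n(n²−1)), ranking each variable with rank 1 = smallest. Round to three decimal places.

0.762

Ranks of variable 1: 3, 4, 2, 8, 5, 7, 6, 1
Ranks of variable 2: 1, 2, 4, 7, 6, 8, 5, 3
d = r₁ − r₂: 2, 2, -2, 1, -1, -1, 1, -2
d²: 4, 4, 4, 1, 1, 1, 1, 4; Σd² = 20
ρ = 1 − 6·20/(8·63) = 1 − 120/504 = 0.762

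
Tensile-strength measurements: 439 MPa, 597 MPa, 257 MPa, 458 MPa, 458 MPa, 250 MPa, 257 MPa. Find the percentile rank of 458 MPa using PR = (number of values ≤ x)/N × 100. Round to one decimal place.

N = 7.
Strictly below 458: 4. Equal to 458: 2.
PR = 6/7 × 100 = 85.7

85.7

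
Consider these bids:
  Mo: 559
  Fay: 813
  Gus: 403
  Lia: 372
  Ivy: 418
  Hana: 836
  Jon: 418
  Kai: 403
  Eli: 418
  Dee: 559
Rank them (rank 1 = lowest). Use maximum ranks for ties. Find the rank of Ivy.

6

Sorted (ascending): 372, 403, 403, 418, 418, 418, 559, 559, 813, 836
The 2 values of 403 occupy positions 2–3 → each gets rank 3.
The 3 values of 418 occupy positions 4–6 → each gets rank 6.
The 2 values of 559 occupy positions 7–8 → each gets rank 8.
Ivy has value 418 → rank 6.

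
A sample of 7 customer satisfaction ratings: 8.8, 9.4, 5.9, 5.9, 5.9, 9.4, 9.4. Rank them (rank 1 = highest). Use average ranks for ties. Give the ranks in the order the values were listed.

Sorted (descending): 9.4, 9.4, 9.4, 8.8, 5.9, 5.9, 5.9
The 3 values of 9.4 occupy positions 1–3 → average rank 2.
The 3 values of 5.9 occupy positions 5–7 → average rank 6.

4, 2, 6, 6, 6, 2, 2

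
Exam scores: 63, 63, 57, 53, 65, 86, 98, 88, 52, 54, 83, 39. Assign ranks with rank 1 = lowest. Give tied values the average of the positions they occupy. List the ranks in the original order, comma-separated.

6.5, 6.5, 5, 3, 8, 10, 12, 11, 2, 4, 9, 1

Sorted (ascending): 39, 52, 53, 54, 57, 63, 63, 65, 83, 86, 88, 98
The 2 values of 63 occupy positions 6–7 → average rank (6+7)/2 = 6.5.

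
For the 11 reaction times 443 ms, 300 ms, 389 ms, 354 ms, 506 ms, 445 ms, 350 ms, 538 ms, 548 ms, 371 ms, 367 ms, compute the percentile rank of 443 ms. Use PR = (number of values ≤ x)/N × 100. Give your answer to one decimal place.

N = 11.
Strictly below 443: 6. Equal to 443: 1.
PR = 7/11 × 100 = 63.6

63.6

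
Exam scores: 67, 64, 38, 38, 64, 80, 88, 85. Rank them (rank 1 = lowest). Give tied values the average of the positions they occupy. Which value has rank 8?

88

Sorted (ascending): 38, 38, 64, 64, 67, 80, 85, 88
The 2 values of 38 occupy positions 1–2 → average rank (1+2)/2 = 1.5.
The 2 values of 64 occupy positions 3–4 → average rank (3+4)/2 = 3.5.
Rank 8 → value 88.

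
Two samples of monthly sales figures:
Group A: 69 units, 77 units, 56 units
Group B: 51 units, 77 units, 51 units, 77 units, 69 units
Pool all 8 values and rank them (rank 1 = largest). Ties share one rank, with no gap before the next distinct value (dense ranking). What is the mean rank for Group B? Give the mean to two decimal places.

Sorted (descending): 77, 77, 77, 69, 69, 56, 51, 51
The 3 values of 77 share dense rank 1.
The 2 values of 69 share dense rank 2.
The 2 values of 51 share dense rank 4.
Remaining distinct values take the next consecutive integers.
Group B values → pooled ranks: 51→4, 77→1, 51→4, 77→1, 69→2
Mean rank = (4 + 1 + 4 + 1 + 2) / 5 = 2.40

2.40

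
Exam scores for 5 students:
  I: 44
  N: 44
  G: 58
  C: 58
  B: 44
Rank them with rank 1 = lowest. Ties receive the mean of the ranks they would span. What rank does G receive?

Sorted (ascending): 44, 44, 44, 58, 58
The 3 values of 44 occupy positions 1–3 → average rank 2.
The 2 values of 58 occupy positions 4–5 → average rank (4+5)/2 = 4.5.
G has value 58 → rank 4.5.

4.5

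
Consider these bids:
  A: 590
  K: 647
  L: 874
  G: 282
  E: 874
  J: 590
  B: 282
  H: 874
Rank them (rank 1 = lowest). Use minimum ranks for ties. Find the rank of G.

Sorted (ascending): 282, 282, 590, 590, 647, 874, 874, 874
The 2 values of 282 occupy positions 1–2 → each gets rank 1.
The 2 values of 590 occupy positions 3–4 → each gets rank 3.
The 3 values of 874 occupy positions 6–8 → each gets rank 6.
G has value 282 → rank 1.

1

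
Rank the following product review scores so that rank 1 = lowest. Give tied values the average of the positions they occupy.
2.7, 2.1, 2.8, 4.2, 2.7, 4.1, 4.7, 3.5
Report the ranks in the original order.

Sorted (ascending): 2.1, 2.7, 2.7, 2.8, 3.5, 4.1, 4.2, 4.7
The 2 values of 2.7 occupy positions 2–3 → average rank (2+3)/2 = 2.5.

2.5, 1, 4, 7, 2.5, 6, 8, 5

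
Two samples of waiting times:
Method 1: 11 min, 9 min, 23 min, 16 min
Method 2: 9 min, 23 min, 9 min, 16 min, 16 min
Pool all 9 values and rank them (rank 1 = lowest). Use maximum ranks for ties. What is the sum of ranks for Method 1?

Sorted (ascending): 9, 9, 9, 11, 16, 16, 16, 23, 23
The 3 values of 9 occupy positions 1–3 → each gets rank 3.
The 3 values of 16 occupy positions 5–7 → each gets rank 7.
The 2 values of 23 occupy positions 8–9 → each gets rank 9.
Method 1 values → pooled ranks: 11→4, 9→3, 23→9, 16→7
Rank sum = 4 + 3 + 9 + 7 = 23

23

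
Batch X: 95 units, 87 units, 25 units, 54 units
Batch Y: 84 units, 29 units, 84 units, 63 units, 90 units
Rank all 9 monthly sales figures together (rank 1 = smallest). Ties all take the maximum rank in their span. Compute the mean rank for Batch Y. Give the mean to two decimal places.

5.20

Sorted (ascending): 25, 29, 54, 63, 84, 84, 87, 90, 95
The 2 values of 84 occupy positions 5–6 → each gets rank 6.
Batch Y values → pooled ranks: 84→6, 29→2, 84→6, 63→4, 90→8
Mean rank = (6 + 2 + 6 + 4 + 8) / 5 = 5.20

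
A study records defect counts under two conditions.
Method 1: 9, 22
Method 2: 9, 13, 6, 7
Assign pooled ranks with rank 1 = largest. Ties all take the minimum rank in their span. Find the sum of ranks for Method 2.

16

Sorted (descending): 22, 13, 9, 9, 7, 6
The 2 values of 9 occupy positions 3–4 → each gets rank 3.
Method 2 values → pooled ranks: 9→3, 13→2, 6→6, 7→5
Rank sum = 3 + 2 + 6 + 5 = 16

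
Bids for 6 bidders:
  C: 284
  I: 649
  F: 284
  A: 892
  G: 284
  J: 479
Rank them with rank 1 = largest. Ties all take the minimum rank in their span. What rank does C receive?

Sorted (descending): 892, 649, 479, 284, 284, 284
The 3 values of 284 occupy positions 4–6 → each gets rank 4.
C has value 284 → rank 4.

4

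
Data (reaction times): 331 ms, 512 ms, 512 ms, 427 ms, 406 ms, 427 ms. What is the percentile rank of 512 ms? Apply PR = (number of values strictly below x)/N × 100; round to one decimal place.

N = 6.
Strictly below 512: 4. Equal to 512: 2.
PR = 4/6 × 100 = 66.7

66.7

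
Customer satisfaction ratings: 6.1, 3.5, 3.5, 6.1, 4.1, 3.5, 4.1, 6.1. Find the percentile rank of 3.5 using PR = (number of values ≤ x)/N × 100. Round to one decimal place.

N = 8.
Strictly below 3.5: 0. Equal to 3.5: 3.
PR = 3/8 × 100 = 37.5

37.5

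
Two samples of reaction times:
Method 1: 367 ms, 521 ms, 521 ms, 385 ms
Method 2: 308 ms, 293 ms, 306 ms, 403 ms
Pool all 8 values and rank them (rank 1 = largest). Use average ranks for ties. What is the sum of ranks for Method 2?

24

Sorted (descending): 521, 521, 403, 385, 367, 308, 306, 293
The 2 values of 521 occupy positions 1–2 → average rank (1+2)/2 = 1.5.
Method 2 values → pooled ranks: 308→6, 293→8, 306→7, 403→3
Rank sum = 6 + 8 + 7 + 3 = 24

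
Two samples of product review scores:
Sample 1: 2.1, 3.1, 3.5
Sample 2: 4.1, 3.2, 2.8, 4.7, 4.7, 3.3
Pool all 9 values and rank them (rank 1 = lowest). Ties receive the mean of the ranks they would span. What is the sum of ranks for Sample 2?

35

Sorted (ascending): 2.1, 2.8, 3.1, 3.2, 3.3, 3.5, 4.1, 4.7, 4.7
The 2 values of 4.7 occupy positions 8–9 → average rank (8+9)/2 = 8.5.
Sample 2 values → pooled ranks: 4.1→7, 3.2→4, 2.8→2, 4.7→8.5, 4.7→8.5, 3.3→5
Rank sum = 7 + 4 + 2 + 8.5 + 8.5 + 5 = 35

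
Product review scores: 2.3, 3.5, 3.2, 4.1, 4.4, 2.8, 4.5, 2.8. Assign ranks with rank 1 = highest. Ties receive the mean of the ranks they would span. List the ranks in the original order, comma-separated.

Sorted (descending): 4.5, 4.4, 4.1, 3.5, 3.2, 2.8, 2.8, 2.3
The 2 values of 2.8 occupy positions 6–7 → average rank (6+7)/2 = 6.5.

8, 4, 5, 3, 2, 6.5, 1, 6.5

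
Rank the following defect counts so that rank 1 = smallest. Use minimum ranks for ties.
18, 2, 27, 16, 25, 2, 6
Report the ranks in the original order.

5, 1, 7, 4, 6, 1, 3

Sorted (ascending): 2, 2, 6, 16, 18, 25, 27
The 2 values of 2 occupy positions 1–2 → each gets rank 1.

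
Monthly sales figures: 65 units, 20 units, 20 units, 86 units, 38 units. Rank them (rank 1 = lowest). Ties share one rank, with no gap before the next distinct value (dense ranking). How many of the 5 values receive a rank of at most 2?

Sorted (ascending): 20, 20, 38, 65, 86
The 2 values of 20 share dense rank 1.
Remaining distinct values take the next consecutive integers.
Ranks ≤ 2: {1, 1, 2} → 3 values.

3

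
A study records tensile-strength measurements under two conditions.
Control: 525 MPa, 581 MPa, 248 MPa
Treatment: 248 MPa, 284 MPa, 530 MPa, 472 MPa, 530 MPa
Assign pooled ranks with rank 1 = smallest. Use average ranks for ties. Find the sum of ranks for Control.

14.5

Sorted (ascending): 248, 248, 284, 472, 525, 530, 530, 581
The 2 values of 248 occupy positions 1–2 → average rank (1+2)/2 = 1.5.
The 2 values of 530 occupy positions 6–7 → average rank (6+7)/2 = 6.5.
Control values → pooled ranks: 525→5, 581→8, 248→1.5
Rank sum = 5 + 8 + 1.5 = 14.5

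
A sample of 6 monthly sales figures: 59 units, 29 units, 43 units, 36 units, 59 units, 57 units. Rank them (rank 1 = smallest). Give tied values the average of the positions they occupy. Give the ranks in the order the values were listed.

Sorted (ascending): 29, 36, 43, 57, 59, 59
The 2 values of 59 occupy positions 5–6 → average rank (5+6)/2 = 5.5.

5.5, 1, 3, 2, 5.5, 4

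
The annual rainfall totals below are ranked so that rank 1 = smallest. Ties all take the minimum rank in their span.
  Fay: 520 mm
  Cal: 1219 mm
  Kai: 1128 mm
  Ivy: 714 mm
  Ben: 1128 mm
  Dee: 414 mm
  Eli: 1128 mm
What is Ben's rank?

Sorted (ascending): 414, 520, 714, 1128, 1128, 1128, 1219
The 3 values of 1128 occupy positions 4–6 → each gets rank 4.
Ben has value 1128 mm → rank 4.

4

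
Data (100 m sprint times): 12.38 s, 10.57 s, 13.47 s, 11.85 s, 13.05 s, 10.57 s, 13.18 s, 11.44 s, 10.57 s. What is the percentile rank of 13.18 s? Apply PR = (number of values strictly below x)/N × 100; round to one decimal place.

N = 9.
Strictly below 13.18: 7. Equal to 13.18: 1.
PR = 7/9 × 100 = 77.8

77.8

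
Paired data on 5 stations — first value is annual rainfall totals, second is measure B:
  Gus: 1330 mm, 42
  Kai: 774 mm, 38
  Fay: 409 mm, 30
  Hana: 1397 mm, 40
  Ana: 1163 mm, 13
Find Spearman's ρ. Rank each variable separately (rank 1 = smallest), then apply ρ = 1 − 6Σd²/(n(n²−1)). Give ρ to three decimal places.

Ranks of variable 1: 4, 2, 1, 5, 3
Ranks of variable 2: 5, 3, 2, 4, 1
d = r₁ − r₂: -1, -1, -1, 1, 2
d²: 1, 1, 1, 1, 4; Σd² = 8
ρ = 1 − 6·8/(5·24) = 1 − 48/120 = 0.600

0.600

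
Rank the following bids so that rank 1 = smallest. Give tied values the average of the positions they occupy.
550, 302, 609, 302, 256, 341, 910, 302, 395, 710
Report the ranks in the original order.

7, 3, 8, 3, 1, 5, 10, 3, 6, 9

Sorted (ascending): 256, 302, 302, 302, 341, 395, 550, 609, 710, 910
The 3 values of 302 occupy positions 2–4 → average rank 3.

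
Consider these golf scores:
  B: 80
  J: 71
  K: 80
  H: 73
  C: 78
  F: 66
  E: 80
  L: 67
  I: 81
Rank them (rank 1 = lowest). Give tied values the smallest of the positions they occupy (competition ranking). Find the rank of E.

6

Sorted (ascending): 66, 67, 71, 73, 78, 80, 80, 80, 81
The 3 values of 80 occupy positions 6–8 → each gets rank 6.
E has value 80 → rank 6.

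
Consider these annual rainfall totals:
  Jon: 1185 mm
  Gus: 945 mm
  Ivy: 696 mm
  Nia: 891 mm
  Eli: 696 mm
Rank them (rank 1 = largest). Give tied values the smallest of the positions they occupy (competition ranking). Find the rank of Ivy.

4

Sorted (descending): 1185, 945, 891, 696, 696
The 2 values of 696 occupy positions 4–5 → each gets rank 4.
Ivy has value 696 mm → rank 4.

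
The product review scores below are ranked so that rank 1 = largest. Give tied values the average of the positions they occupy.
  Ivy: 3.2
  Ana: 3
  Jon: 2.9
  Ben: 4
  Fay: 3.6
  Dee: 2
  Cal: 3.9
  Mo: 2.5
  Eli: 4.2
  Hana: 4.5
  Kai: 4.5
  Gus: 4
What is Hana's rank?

Sorted (descending): 4.5, 4.5, 4.2, 4, 4, 3.9, 3.6, 3.2, 3, 2.9, 2.5, 2
The 2 values of 4.5 occupy positions 1–2 → average rank (1+2)/2 = 1.5.
The 2 values of 4 occupy positions 4–5 → average rank (4+5)/2 = 4.5.
Hana has value 4.5 → rank 1.5.

1.5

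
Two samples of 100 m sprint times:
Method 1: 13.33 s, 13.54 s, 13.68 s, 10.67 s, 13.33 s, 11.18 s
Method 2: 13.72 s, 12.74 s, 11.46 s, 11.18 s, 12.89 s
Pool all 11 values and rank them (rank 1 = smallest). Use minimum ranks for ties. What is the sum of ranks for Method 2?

Sorted (ascending): 10.67, 11.18, 11.18, 11.46, 12.74, 12.89, 13.33, 13.33, 13.54, 13.68, 13.72
The 2 values of 11.18 occupy positions 2–3 → each gets rank 2.
The 2 values of 13.33 occupy positions 7–8 → each gets rank 7.
Method 2 values → pooled ranks: 13.72→11, 12.74→5, 11.46→4, 11.18→2, 12.89→6
Rank sum = 11 + 5 + 4 + 2 + 6 = 28

28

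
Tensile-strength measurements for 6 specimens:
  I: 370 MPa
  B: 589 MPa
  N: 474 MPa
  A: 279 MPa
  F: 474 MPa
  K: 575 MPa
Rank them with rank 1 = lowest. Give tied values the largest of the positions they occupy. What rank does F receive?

Sorted (ascending): 279, 370, 474, 474, 575, 589
The 2 values of 474 occupy positions 3–4 → each gets rank 4.
F has value 474 MPa → rank 4.

4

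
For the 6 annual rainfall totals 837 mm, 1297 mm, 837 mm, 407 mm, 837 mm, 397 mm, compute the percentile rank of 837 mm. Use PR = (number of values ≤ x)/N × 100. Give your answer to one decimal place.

N = 6.
Strictly below 837: 2. Equal to 837: 3.
PR = 5/6 × 100 = 83.3

83.3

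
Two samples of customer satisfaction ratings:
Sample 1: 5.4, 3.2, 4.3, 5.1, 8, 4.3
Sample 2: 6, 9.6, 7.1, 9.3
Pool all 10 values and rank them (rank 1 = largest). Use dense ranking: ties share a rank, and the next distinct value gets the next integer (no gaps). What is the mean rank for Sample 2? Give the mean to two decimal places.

3.00

Sorted (descending): 9.6, 9.3, 8, 7.1, 6, 5.4, 5.1, 4.3, 4.3, 3.2
The 2 values of 4.3 share dense rank 8.
Remaining distinct values take the next consecutive integers.
Sample 2 values → pooled ranks: 6→5, 9.6→1, 7.1→4, 9.3→2
Mean rank = (5 + 1 + 4 + 2) / 4 = 3.00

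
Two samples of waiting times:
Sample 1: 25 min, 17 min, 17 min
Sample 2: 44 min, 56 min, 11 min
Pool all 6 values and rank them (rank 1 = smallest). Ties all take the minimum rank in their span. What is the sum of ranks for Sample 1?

Sorted (ascending): 11, 17, 17, 25, 44, 56
The 2 values of 17 occupy positions 2–3 → each gets rank 2.
Sample 1 values → pooled ranks: 25→4, 17→2, 17→2
Rank sum = 4 + 2 + 2 = 8

8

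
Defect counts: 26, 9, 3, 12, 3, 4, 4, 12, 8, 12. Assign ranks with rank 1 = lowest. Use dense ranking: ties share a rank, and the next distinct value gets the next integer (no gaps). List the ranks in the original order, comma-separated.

6, 4, 1, 5, 1, 2, 2, 5, 3, 5

Sorted (ascending): 3, 3, 4, 4, 8, 9, 12, 12, 12, 26
The 2 values of 3 share dense rank 1.
The 2 values of 4 share dense rank 2.
The 3 values of 12 share dense rank 5.
Remaining distinct values take the next consecutive integers.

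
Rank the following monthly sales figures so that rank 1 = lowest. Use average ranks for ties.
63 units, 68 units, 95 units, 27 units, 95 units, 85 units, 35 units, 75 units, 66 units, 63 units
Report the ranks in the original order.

Sorted (ascending): 27, 35, 63, 63, 66, 68, 75, 85, 95, 95
The 2 values of 63 occupy positions 3–4 → average rank (3+4)/2 = 3.5.
The 2 values of 95 occupy positions 9–10 → average rank (9+10)/2 = 9.5.

3.5, 6, 9.5, 1, 9.5, 8, 2, 7, 5, 3.5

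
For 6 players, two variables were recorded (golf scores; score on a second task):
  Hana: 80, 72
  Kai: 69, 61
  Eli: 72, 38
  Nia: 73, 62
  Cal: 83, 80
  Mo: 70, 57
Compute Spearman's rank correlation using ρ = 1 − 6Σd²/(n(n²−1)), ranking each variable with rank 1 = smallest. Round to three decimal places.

Ranks of variable 1: 5, 1, 3, 4, 6, 2
Ranks of variable 2: 5, 3, 1, 4, 6, 2
d = r₁ − r₂: 0, -2, 2, 0, 0, 0
d²: 0, 4, 4, 0, 0, 0; Σd² = 8
ρ = 1 − 6·8/(6·35) = 1 − 48/210 = 0.771

0.771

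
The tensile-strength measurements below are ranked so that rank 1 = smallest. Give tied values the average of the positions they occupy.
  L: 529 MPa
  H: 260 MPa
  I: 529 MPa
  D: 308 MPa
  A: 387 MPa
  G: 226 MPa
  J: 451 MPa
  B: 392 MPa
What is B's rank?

5

Sorted (ascending): 226, 260, 308, 387, 392, 451, 529, 529
The 2 values of 529 occupy positions 7–8 → average rank (7+8)/2 = 7.5.
B has value 392 MPa → rank 5.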